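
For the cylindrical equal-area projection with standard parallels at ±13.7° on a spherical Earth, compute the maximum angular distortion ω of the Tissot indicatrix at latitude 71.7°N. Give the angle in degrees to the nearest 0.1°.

Cylindrical equal-area (φ₀ = 13.7°): h = cos φ / cos 13.7° along meridians, k = cos 13.7° / cos φ along parallels; h·k = 1.
At 71.7°: h = 0.3232, k = 3.094; principal scales a = 3.094, b = 0.3232.
sin(ω/2) = (a − b)/(a + b) = 2.771/3.417 = 0.8109, so ω = 2 arcsin(0.8109) ≈ 108.4°.

108.4°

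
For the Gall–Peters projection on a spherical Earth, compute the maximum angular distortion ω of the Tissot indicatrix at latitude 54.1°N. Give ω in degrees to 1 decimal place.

21.3°

The Gall–Peters projection is cylindrical equal-area with φ₀ = 45°. For cylindrical equal-area with standard parallel φ₀, h = cos φ / cos φ₀ and k = cos φ₀ / cos φ, so h·k = 1.
At 54.1°: h = 0.8293, k = 1.206; principal scales a = 1.206, b = 0.8293.
sin(ω/2) = (a − b)/(a + b) = 0.3766/2.035 = 0.1851, so ω = 2 arcsin(0.1851) ≈ 21.3°.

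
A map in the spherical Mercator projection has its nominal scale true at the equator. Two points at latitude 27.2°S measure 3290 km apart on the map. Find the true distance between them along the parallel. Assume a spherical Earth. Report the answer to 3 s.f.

2930 km

For Mercator, h = k = sec φ (a conformal cylindrical projection has a single point scale, 1/cos φ).
Along the parallel at 27.2°, map distances are exaggerated by k = sec 27.2° = 1.124.
True distance = 3290 / 1.124 = 3290 × cos 27.2° ≈ 2930 km.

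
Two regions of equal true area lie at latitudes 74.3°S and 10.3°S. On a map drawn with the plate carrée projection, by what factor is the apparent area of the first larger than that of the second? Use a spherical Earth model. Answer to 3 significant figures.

3.64

Plate carrée maps x = Rλ, y = Rφ. The meridian scale is h = 1 and the parallel scale is k = 1/cos φ = sec φ.
Areal scale at 74.3°: h·k = 1.000 × 3.695 = 3.695.
Areal scale at 10.3°: h·k = 1.000 × 1.016 = 1.016.
Ratio = 3.695/1.016 ≈ 3.64.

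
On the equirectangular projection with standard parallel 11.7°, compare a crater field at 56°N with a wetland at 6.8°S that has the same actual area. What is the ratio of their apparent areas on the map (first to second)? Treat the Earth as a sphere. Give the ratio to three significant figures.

1.78

The equidistant cylindrical projection with φ₀ = 11.7° has h = 1 (meridians true) and k = cos φ₀ / cos φ along parallels.
Areal scale at 56°: h·k = 1.000 × 1.751 = 1.751.
Areal scale at 6.8°: h·k = 1.000 × 0.9862 = 0.9862.
Ratio = 1.751/0.9862 ≈ 1.78.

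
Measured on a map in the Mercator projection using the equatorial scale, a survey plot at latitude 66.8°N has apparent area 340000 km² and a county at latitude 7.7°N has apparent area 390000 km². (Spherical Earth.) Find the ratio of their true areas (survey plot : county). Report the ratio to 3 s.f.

On Mercator the areal scale is sec²φ, so true area = apparent × cos²φ.
True area of survey plot: 340000 × cos²(66.8°) = 340000 × 0.1552 = 52760 km².
True area of county: 390000 × cos²(7.7°) = 390000 × 0.9820 = 383000 km².
Ratio = 52760 / 383000 ≈ 0.138.

0.138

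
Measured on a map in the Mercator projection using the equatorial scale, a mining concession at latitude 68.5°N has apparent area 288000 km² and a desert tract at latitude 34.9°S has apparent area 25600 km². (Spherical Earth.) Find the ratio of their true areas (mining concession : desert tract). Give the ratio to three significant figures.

Mercator's areal exaggeration is sec²φ; hence true area = (apparent area) · cos²φ.
True area of mining concession: 288000 × cos²(68.5°) = 288000 × 0.1343 = 38690 km².
True area of desert tract: 25600 × cos²(34.9°) = 25600 × 0.6726 = 17220 km².
Ratio = 38690 / 17220 ≈ 2.25.

2.25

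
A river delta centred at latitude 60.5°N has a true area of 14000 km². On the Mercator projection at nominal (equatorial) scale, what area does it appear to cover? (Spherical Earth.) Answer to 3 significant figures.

57700 km²

The Mercator projection is conformal; its linear scale factor is the same in every direction and equals sec φ = 1/cos φ.
Areal scale = k² = sec²φ = 1/cos²(60.5°) = 1/0.4924² = 4.124.
Apparent area = 14000 × 4.124 ≈ 57700 km².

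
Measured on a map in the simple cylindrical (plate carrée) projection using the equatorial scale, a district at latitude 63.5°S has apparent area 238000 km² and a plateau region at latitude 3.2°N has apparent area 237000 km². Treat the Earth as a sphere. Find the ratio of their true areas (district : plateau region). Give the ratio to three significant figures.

On the plate carrée, areal scale = h·k = 1 × sec φ, so true area = apparent × cos φ.
True area of district: 238000 × cos(63.5°) = 238000 × 0.4462 = 106200 km².
True area of plateau region: 237000 × cos(3.2°) = 237000 × 0.9984 = 236600 km².
Ratio = 106200 / 236600 ≈ 0.449.

0.449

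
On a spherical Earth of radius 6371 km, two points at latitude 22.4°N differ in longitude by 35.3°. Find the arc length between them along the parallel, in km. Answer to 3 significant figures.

3630 km

Arc length along a parallel = R cos φ · Δλ (with Δλ in radians).
= 6371 × cos 22.4° × (35.3° × π/180) = 6371 × 0.9245 × 0.6161 ≈ 3630 km.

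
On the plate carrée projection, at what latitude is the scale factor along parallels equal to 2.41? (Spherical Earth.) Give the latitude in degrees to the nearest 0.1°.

Plate carrée: h = 1, k = sec φ along parallels.
sec φ = 2.41  ⇒  cos φ = 0.4149  ⇒  φ ≈ 65.5°.

65.5°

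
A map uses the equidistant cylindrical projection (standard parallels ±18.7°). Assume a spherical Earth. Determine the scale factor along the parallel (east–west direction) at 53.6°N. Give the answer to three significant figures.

In the equirectangular projection with standard parallel φ₀ = 18.7° (x = Rλ cos φ₀, y = Rφ), meridians are true-scale (h = 1) and the parallel scale is k = cos φ₀ / cos φ.
k = cos 18.7° / cos 53.6° = 0.9472/0.5934 = 1.596.

1.60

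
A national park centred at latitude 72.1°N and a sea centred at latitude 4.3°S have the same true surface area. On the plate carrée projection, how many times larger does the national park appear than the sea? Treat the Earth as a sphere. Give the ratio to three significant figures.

3.24

For the equirectangular projection with φ₀ = 0 (plate carrée), h = 1 along meridians and k = sec φ along parallels.
Areal scale at 72.1°: h·k = 1.000 × 3.254 = 3.254.
Areal scale at 4.3°: h·k = 1.000 × 1.003 = 1.003.
Ratio = 3.254/1.003 ≈ 3.24.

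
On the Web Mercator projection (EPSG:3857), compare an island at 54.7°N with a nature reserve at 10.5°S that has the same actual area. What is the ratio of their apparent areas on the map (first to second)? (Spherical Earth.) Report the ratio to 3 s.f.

Mercator areal scale is sec²φ.
At 54.7°: sec²(54.7°) = 1/0.5779² = 2.995.
At 10.5°: sec²(10.5°) = 1/0.9833² = 1.034.
Ratio = 2.995/1.034 = cos²(10.5°)/cos²(54.7°) ≈ 2.90.

2.90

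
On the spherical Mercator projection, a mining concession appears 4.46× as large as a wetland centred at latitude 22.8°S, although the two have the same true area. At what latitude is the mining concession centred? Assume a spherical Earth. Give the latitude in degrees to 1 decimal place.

For equal true areas on Mercator, apparent areas scale as sec²φ, so the ratio is cos²φ₂ / cos²φ₁.
cos²φ₂ / cos²φ₁ = 4.46  ⇒  cos φ₁ = cos 22.8° / √4.46 = 0.9219/2.112 = 0.4365.
φ₁ = arccos(0.4365) ≈ 64.1°.

64.1°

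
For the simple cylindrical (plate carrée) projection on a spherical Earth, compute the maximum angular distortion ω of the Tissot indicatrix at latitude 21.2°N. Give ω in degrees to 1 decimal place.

Plate carrée maps x = Rλ, y = Rφ. The meridian scale is h = 1 and the parallel scale is k = 1/cos φ = sec φ.
At 21.2°: h = 1.000, k = 1.073; principal scales a = 1.073, b = 1.000.
sin(ω/2) = (a − b)/(a + b) = 0.07259/2.073 = 0.03502, so ω = 2 arcsin(0.03502) ≈ 4.0°.

4.0°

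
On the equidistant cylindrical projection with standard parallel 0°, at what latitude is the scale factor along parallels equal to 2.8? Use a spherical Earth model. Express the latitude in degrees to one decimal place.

Plate carrée: h = 1, k = sec φ along parallels.
sec φ = 2.8  ⇒  cos φ = 0.3571  ⇒  φ ≈ 69.1°.

69.1°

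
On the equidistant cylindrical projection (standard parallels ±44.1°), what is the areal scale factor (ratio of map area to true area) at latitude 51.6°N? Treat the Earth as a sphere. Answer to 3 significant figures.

1.16

With standard parallel φ₀ = 44.1°, the equirectangular projection gives x = Rλ cos φ₀, y = Rφ, so h = 1 and k = cos 44.1° / cos φ.
Areal scale = h·k = 1 × cos φ₀ / cos φ; at 51.6°, h = 1.000, k = 1.156, so h·k = 1.156.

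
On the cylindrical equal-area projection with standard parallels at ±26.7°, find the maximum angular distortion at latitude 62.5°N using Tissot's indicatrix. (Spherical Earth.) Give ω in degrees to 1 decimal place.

For cylindrical equal-area with standard parallel φ₀, h = cos φ / cos φ₀ and k = cos φ₀ / cos φ, so h·k = 1.
At 62.5°: h = 0.5169, k = 1.935; principal scales a = 1.935, b = 0.5169.
sin(ω/2) = (a − b)/(a + b) = 1.418/2.452 = 0.5784, so ω = 2 arcsin(0.5784) ≈ 70.7°.

70.7°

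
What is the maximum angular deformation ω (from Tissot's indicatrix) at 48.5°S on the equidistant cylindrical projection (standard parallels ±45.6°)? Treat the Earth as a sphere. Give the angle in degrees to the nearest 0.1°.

3.1°

With standard parallel φ₀ = 45.6°, the equirectangular projection gives x = Rλ cos φ₀, y = Rφ, so h = 1 and k = cos 45.6° / cos φ.
At 48.5°: h = 1.000, k = 1.056; principal scales a = 1.056, b = 1.000.
sin(ω/2) = (a − b)/(a + b) = 0.05590/2.056 = 0.02719, so ω = 2 arcsin(0.02719) ≈ 3.1°.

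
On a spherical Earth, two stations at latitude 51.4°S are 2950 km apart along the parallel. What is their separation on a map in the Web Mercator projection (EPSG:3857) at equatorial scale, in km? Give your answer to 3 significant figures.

4730 km

Mercator is conformal, so the point scale is isotropic: h = k = sec φ = 1/cos φ.
Along the parallel, k = sec 51.4° = 1/0.6239 = 1.603.
Map distance = 2950 × 1.603 ≈ 4730 km.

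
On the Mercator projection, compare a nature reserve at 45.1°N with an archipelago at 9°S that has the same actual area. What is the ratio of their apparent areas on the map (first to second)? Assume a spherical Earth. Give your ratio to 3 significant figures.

Mercator areal scale is sec²φ.
At 45.1°: sec²(45.1°) = 1/0.7059² = 2.007.
At 9°: sec²(9°) = 1/0.9877² = 1.025.
Ratio = 2.007/1.025 = cos²(9°)/cos²(45.1°) ≈ 1.96.

1.96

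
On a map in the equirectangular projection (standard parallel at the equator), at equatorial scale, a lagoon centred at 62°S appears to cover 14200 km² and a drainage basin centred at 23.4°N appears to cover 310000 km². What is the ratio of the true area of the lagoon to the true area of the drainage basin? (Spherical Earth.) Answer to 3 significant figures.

On the plate carrée, areal scale = h·k = 1 × sec φ, so true area = apparent × cos φ.
True area of lagoon: 14200 × cos(62°) = 14200 × 0.4695 = 6666 km².
True area of drainage basin: 310000 × cos(23.4°) = 310000 × 0.9178 = 284500 km².
Ratio = 6666 / 284500 ≈ 0.0234.

0.0234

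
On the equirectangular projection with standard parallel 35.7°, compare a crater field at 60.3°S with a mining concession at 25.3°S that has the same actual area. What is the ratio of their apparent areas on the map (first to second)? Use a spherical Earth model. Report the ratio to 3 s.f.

1.82

With standard parallel φ₀ = 35.7°, the equirectangular projection gives x = Rλ cos φ₀, y = Rφ, so h = 1 and k = cos 35.7° / cos φ.
Areal scale at 60.3°: h·k = 1.000 × 1.639 = 1.639.
Areal scale at 25.3°: h·k = 1.000 × 0.8982 = 0.8982.
Ratio = 1.639/0.8982 ≈ 1.82.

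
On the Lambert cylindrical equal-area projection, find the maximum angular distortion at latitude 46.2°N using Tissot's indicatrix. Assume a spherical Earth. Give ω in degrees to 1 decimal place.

The Lambert cylindrical equal-area projection is the cylindrical equal-area projection with its standard parallel at the equator (φ₀ = 0). A cylindrical equal-area projection with standard parallel φ₀ has meridian scale h = cos φ / cos φ₀ and parallel scale k = cos φ₀ / cos φ (so areas are preserved, h·k = 1).
At 46.2°: h = 0.6921, k = 1.445; principal scales a = 1.445, b = 0.6921.
sin(ω/2) = (a − b)/(a + b) = 0.7526/2.137 = 0.3522, so ω = 2 arcsin(0.3522) ≈ 41.2°.

41.2°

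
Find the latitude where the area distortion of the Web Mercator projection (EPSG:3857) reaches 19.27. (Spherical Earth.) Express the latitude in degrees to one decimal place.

Mercator areal scale is sec²φ.
sec²φ = 19.27  ⇒  cos²φ = 0.05189  ⇒  cos φ = 0.2278.
φ = arccos(0.2278) ≈ 76.8°.

76.8°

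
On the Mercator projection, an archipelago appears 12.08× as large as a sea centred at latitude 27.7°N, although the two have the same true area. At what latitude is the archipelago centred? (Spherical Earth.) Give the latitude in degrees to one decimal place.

75.2°

On Mercator, (apparent₁)/(apparent₂) = sec²φ₁ / sec²φ₂ when true areas are equal.
cos²φ₂ / cos²φ₁ = 12.08  ⇒  cos φ₁ = cos 27.7° / √12.08 = 0.8854/3.476 = 0.2547.
φ₁ = arccos(0.2547) ≈ 75.2°.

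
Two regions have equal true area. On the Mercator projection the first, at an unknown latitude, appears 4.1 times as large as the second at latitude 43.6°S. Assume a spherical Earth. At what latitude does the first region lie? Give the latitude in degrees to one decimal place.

69.0°

Mercator areal scale is sec²φ, so apparent-area ratio = sec²φ₁ / sec²φ₂ = cos²φ₂ / cos²φ₁.
cos²φ₂ / cos²φ₁ = 4.1  ⇒  cos φ₁ = cos 43.6° / √4.1 = 0.7242/2.025 = 0.3576.
φ₁ = arccos(0.3576) ≈ 69.0°.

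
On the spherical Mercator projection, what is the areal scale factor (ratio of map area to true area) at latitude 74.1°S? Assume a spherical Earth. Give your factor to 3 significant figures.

13.3

The Mercator projection is conformal; its linear scale factor is the same in every direction and equals sec φ = 1/cos φ.
Areal scale = k² = sec²φ = 1/cos²(74.1°) = 1/0.2740² = 13.32.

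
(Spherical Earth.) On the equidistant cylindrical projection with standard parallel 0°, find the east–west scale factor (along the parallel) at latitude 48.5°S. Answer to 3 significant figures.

1.51

Plate carrée maps x = Rλ, y = Rφ. The meridian scale is h = 1 and the parallel scale is k = 1/cos φ = sec φ.
k = 1/cos 48.5° = 1/0.6626 = 1.509.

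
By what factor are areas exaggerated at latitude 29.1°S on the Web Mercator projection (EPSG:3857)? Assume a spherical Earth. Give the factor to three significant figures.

Mercator is conformal, so the point scale is isotropic: h = k = sec φ = 1/cos φ.
Areal scale = k² = sec²φ = 1/cos²(29.1°) = 1/0.8738² = 1.310.

1.31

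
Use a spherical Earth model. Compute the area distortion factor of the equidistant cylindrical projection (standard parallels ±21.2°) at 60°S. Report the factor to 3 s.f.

1.86

With standard parallel φ₀ = 21.2°, the equirectangular projection gives x = Rλ cos φ₀, y = Rφ, so h = 1 and k = cos 21.2° / cos φ.
Areal scale = h·k = 1 × cos φ₀ / cos φ; at 60°, h = 1.000, k = 1.865, so h·k = 1.865.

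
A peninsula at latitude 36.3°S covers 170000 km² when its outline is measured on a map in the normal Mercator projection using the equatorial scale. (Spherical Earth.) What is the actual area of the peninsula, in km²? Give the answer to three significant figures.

110000 km²

For Mercator, h = k = sec φ (a conformal cylindrical projection has a single point scale, 1/cos φ).
Areal scale = k² = sec²φ = 1/cos²(36.3°) = 1/0.8059² = 1.540.
True area = apparent / (areal scale) = 170000 / 1.540 ≈ 110000 km².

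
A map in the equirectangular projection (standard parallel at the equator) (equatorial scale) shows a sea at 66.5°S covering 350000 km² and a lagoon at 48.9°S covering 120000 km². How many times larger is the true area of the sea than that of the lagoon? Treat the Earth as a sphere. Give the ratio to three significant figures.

1.77

On the plate carrée, areal scale = h·k = 1 × sec φ, so true area = apparent × cos φ.
True area of sea: 350000 × cos(66.5°) = 350000 × 0.3987 = 139600 km².
True area of lagoon: 120000 × cos(48.9°) = 120000 × 0.6574 = 78890 km².
Ratio = 139600 / 78890 ≈ 1.77.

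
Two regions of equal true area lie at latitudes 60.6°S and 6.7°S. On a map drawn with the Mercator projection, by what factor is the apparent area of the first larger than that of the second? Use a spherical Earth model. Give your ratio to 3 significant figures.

On Mercator, area is exaggerated by sec²φ = 1/cos²φ.
At 60.6°: sec²(60.6°) = 1/0.4909² = 4.150.
At 6.7°: sec²(6.7°) = 1/0.9932² = 1.014.
Ratio = 4.150/1.014 = cos²(6.7°)/cos²(60.6°) ≈ 4.09.

4.09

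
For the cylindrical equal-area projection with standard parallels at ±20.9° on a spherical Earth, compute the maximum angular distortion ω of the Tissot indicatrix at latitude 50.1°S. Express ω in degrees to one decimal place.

A cylindrical equal-area projection with standard parallel φ₀ has meridian scale h = cos φ / cos φ₀ and parallel scale k = cos φ₀ / cos φ (so areas are preserved, h·k = 1).
At 50.1°: h = 0.6866, k = 1.456; principal scales a = 1.456, b = 0.6866.
sin(ω/2) = (a − b)/(a + b) = 0.7698/2.143 = 0.3592, so ω = 2 arcsin(0.3592) ≈ 42.1°.

42.1°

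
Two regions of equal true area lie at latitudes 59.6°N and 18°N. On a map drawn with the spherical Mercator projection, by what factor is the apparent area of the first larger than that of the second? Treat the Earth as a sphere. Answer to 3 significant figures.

Mercator is conformal with k = sec φ, so areal scale = k² = sec²φ.
At 59.6°: sec²(59.6°) = 1/0.5060² = 3.905.
At 18°: sec²(18°) = 1/0.9511² = 1.106.
Ratio = 3.905/1.106 = cos²(18°)/cos²(59.6°) ≈ 3.53.

3.53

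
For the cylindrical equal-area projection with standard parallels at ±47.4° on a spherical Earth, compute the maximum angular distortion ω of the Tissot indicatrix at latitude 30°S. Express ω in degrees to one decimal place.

For cylindrical equal-area with standard parallel φ₀, h = cos φ / cos φ₀ and k = cos φ₀ / cos φ, so h·k = 1.
At 30°: h = 1.279, k = 0.7816; principal scales a = 1.279, b = 0.7816.
sin(ω/2) = (a − b)/(a + b) = 0.4979/2.061 = 0.2416, so ω = 2 arcsin(0.2416) ≈ 28.0°.

28.0°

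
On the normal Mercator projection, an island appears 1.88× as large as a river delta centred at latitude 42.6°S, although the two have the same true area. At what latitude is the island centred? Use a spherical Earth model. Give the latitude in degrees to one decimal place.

57.5°

For equal true areas on Mercator, apparent areas scale as sec²φ, so the ratio is cos²φ₂ / cos²φ₁.
cos²φ₂ / cos²φ₁ = 1.88  ⇒  cos φ₁ = cos 42.6° / √1.88 = 0.7361/1.371 = 0.5369.
φ₁ = arccos(0.5369) ≈ 57.5°.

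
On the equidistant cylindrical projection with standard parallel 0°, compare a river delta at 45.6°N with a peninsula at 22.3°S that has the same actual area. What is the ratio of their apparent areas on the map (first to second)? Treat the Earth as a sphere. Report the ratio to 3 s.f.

1.32

In the plate carrée (x = Rλ, y = Rφ), meridians are true-scale (h = 1) and parallels are stretched by k = sec φ.
Areal scale at 45.6°: h·k = 1.000 × 1.429 = 1.429.
Areal scale at 22.3°: h·k = 1.000 × 1.081 = 1.081.
Ratio = 1.429/1.081 ≈ 1.32.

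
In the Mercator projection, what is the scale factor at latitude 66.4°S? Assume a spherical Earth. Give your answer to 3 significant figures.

2.50

The Mercator projection is conformal; its linear scale factor is the same in every direction and equals sec φ = 1/cos φ.
k = 1/cos 66.4° = 1/0.4003 = 2.498.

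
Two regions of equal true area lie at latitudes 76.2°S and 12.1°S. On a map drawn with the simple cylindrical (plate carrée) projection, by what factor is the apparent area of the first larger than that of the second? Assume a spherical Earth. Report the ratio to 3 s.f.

Plate carrée maps x = Rλ, y = Rφ. The meridian scale is h = 1 and the parallel scale is k = 1/cos φ = sec φ.
Areal scale at 76.2°: h·k = 1.000 × 4.192 = 4.192.
Areal scale at 12.1°: h·k = 1.000 × 1.023 = 1.023.
Ratio = 4.192/1.023 ≈ 4.10.

4.10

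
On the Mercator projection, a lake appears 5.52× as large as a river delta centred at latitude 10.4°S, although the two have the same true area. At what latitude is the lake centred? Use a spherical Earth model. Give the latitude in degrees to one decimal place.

65.3°

On Mercator, (apparent₁)/(apparent₂) = sec²φ₁ / sec²φ₂ when true areas are equal.
cos²φ₂ / cos²φ₁ = 5.52  ⇒  cos φ₁ = cos 10.4° / √5.52 = 0.9836/2.349 = 0.4186.
φ₁ = arccos(0.4186) ≈ 65.3°.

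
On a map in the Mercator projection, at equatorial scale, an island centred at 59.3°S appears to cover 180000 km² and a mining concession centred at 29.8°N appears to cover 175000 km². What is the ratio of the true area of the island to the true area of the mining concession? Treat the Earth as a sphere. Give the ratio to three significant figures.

On Mercator the areal scale is sec²φ, so true area = apparent × cos²φ.
True area of island: 180000 × cos²(59.3°) = 180000 × 0.2607 = 46920 km².
True area of mining concession: 175000 × cos²(29.8°) = 175000 × 0.7530 = 131800 km².
Ratio = 46920 / 131800 ≈ 0.356.

0.356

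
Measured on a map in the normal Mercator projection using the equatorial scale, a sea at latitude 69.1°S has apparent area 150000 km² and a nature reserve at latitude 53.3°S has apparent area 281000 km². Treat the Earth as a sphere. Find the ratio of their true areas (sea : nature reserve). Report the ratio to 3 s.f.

0.190

On Mercator the areal scale is sec²φ, so true area = apparent × cos²φ.
True area of sea: 150000 × cos²(69.1°) = 150000 × 0.1273 = 19090 km².
True area of nature reserve: 281000 × cos²(53.3°) = 281000 × 0.3572 = 100400 km².
Ratio = 19090 / 100400 ≈ 0.190.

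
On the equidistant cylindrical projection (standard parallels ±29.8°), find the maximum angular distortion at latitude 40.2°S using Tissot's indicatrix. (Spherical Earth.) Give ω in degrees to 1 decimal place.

With standard parallel φ₀ = 29.8°, the equirectangular projection gives x = Rλ cos φ₀, y = Rφ, so h = 1 and k = cos 29.8° / cos φ.
At 40.2°: h = 1.000, k = 1.136; principal scales a = 1.136, b = 1.000.
sin(ω/2) = (a − b)/(a + b) = 0.1361/2.136 = 0.06372, so ω = 2 arcsin(0.06372) ≈ 7.3°.

7.3°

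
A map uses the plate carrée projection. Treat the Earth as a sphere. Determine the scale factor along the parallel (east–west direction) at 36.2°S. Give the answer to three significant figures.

In the plate carrée (x = Rλ, y = Rφ), meridians are true-scale (h = 1) and parallels are stretched by k = sec φ.
k = 1/cos 36.2° = 1/0.8070 = 1.239.

1.24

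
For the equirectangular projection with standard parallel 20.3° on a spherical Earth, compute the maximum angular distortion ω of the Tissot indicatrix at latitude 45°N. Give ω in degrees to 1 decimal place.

16.1°

With standard parallel φ₀ = 20.3°, the equirectangular projection gives x = Rλ cos φ₀, y = Rφ, so h = 1 and k = cos 20.3° / cos φ.
At 45°: h = 1.000, k = 1.326; principal scales a = 1.326, b = 1.000.
sin(ω/2) = (a − b)/(a + b) = 0.3264/2.326 = 0.1403, so ω = 2 arcsin(0.1403) ≈ 16.1°.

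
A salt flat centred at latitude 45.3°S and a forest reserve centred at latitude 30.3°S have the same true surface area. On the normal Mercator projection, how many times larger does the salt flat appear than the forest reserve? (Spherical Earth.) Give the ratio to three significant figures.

Mercator is conformal with k = sec φ, so areal scale = k² = sec²φ.
At 45.3°: sec²(45.3°) = 1/0.7034² = 2.021.
At 30.3°: sec²(30.3°) = 1/0.8634² = 1.341.
Ratio = 2.021/1.341 = cos²(30.3°)/cos²(45.3°) ≈ 1.51.

1.51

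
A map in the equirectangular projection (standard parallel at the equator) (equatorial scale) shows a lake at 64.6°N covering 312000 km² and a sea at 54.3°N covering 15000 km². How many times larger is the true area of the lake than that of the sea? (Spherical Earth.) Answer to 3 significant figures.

Plate carrée has h = 1 and k = sec φ, giving areal scale sec φ; true area = (apparent area) · cos φ.
True area of lake: 312000 × cos(64.6°) = 312000 × 0.4289 = 133800 km².
True area of sea: 15000 × cos(54.3°) = 15000 × 0.5835 = 8753 km².
Ratio = 133800 / 8753 ≈ 15.3.

15.3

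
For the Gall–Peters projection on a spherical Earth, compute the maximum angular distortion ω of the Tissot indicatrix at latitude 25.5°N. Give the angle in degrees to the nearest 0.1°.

27.7°

Gall–Peters is a cylindrical equal-area projection with standard parallels at ±45°. Cylindrical equal-area (φ₀ = 45°): h = cos φ / cos 45° along meridians, k = cos 45° / cos φ along parallels; h·k = 1.
At 25.5°: h = 1.276, k = 0.7834; principal scales a = 1.276, b = 0.7834.
sin(ω/2) = (a − b)/(a + b) = 0.4930/2.060 = 0.2393, so ω = 2 arcsin(0.2393) ≈ 27.7°.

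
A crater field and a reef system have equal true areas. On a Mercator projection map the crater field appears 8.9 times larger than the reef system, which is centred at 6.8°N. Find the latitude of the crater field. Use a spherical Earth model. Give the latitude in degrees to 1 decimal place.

70.6°

On Mercator, (apparent₁)/(apparent₂) = sec²φ₁ / sec²φ₂ when true areas are equal.
cos²φ₂ / cos²φ₁ = 8.9  ⇒  cos φ₁ = cos 6.8° / √8.9 = 0.9930/2.983 = 0.3328.
φ₁ = arccos(0.3328) ≈ 70.6°.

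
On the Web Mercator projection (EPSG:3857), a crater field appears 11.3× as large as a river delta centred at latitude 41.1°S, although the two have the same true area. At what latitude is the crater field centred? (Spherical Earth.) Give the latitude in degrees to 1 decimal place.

Mercator areal scale is sec²φ, so apparent-area ratio = sec²φ₁ / sec²φ₂ = cos²φ₂ / cos²φ₁.
cos²φ₂ / cos²φ₁ = 11.3  ⇒  cos φ₁ = cos 41.1° / √11.3 = 0.7536/3.362 = 0.2242.
φ₁ = arccos(0.2242) ≈ 77.0°.

77.0°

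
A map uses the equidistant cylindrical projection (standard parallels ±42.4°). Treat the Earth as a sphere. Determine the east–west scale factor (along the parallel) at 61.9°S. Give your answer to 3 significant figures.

In the equirectangular projection with standard parallel φ₀ = 42.4° (x = Rλ cos φ₀, y = Rφ), meridians are true-scale (h = 1) and the parallel scale is k = cos φ₀ / cos φ.
k = cos 42.4° / cos 61.9° = 0.7385/0.4710 = 1.568.

1.57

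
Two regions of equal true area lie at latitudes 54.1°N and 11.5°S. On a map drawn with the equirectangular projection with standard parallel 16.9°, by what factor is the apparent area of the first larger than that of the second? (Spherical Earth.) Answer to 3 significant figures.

In the equirectangular projection with standard parallel φ₀ = 16.9° (x = Rλ cos φ₀, y = Rφ), meridians are true-scale (h = 1) and the parallel scale is k = cos φ₀ / cos φ.
Areal scale at 54.1°: h·k = 1.000 × 1.632 = 1.632.
Areal scale at 11.5°: h·k = 1.000 × 0.9764 = 0.9764.
Ratio = 1.632/0.9764 ≈ 1.67.

1.67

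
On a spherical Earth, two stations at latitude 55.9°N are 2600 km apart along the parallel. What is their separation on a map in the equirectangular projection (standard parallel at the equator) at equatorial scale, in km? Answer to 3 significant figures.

In the plate carrée (x = Rλ, y = Rφ), meridians are true-scale (h = 1) and parallels are stretched by k = sec φ.
Along the parallel, k = sec 55.9° = 1/0.5606 = 1.784.
Map distance = 2600 × 1.784 ≈ 4640 km.

4640 km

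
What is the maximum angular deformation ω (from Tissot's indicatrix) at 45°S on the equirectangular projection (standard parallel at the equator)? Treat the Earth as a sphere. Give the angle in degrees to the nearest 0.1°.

In the plate carrée (x = Rλ, y = Rφ), meridians are true-scale (h = 1) and parallels are stretched by k = sec φ.
At 45°: h = 1.000, k = 1.414; principal scales a = 1.414, b = 1.000.
sin(ω/2) = (a − b)/(a + b) = 0.4142/2.414 = 0.1716, so ω = 2 arcsin(0.1716) ≈ 19.8°.

19.8°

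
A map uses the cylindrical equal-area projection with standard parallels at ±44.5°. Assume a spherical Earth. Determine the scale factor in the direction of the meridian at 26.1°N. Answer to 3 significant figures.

1.26

For cylindrical equal-area with standard parallel φ₀, h = cos φ / cos φ₀ and k = cos φ₀ / cos φ, so h·k = 1.
h = cos 26.1° / cos 44.5° = 0.8980/0.7133 = 1.259.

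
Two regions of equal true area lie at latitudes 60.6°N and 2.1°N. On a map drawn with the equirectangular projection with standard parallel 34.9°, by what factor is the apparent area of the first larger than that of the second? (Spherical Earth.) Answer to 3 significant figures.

With standard parallel φ₀ = 34.9°, the equirectangular projection gives x = Rλ cos φ₀, y = Rφ, so h = 1 and k = cos 34.9° / cos φ.
Areal scale at 60.6°: h·k = 1.000 × 1.671 = 1.671.
Areal scale at 2.1°: h·k = 1.000 × 0.8207 = 0.8207.
Ratio = 1.671/0.8207 ≈ 2.04.

2.04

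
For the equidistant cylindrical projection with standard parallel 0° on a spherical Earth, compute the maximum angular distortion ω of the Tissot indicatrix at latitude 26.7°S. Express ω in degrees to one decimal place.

6.5°

For the equirectangular projection with φ₀ = 0 (plate carrée), h = 1 along meridians and k = sec φ along parallels.
At 26.7°: h = 1.000, k = 1.119; principal scales a = 1.119, b = 1.000.
sin(ω/2) = (a − b)/(a + b) = 0.1194/2.119 = 0.05632, so ω = 2 arcsin(0.05632) ≈ 6.5°.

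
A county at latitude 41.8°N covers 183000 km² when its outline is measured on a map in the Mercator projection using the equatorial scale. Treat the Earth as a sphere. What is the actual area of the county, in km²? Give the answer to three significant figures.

For Mercator, h = k = sec φ (a conformal cylindrical projection has a single point scale, 1/cos φ).
Areal scale = k² = sec²φ = 1/cos²(41.8°) = 1/0.7455² = 1.799.
True area = apparent / (areal scale) = 183000 / 1.799 ≈ 102000 km².

102000 km²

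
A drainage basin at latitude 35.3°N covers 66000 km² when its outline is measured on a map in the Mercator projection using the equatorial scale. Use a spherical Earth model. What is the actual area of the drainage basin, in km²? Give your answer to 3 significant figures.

The Mercator projection is conformal; its linear scale factor is the same in every direction and equals sec φ = 1/cos φ.
Areal scale = k² = sec²φ = 1/cos²(35.3°) = 1/0.8161² = 1.501.
True area = apparent / (areal scale) = 66000 / 1.501 ≈ 44000 km².

44000 km²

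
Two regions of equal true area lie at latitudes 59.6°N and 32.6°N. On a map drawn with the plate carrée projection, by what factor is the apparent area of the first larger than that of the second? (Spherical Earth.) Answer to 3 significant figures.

1.66

For the equirectangular projection with φ₀ = 0 (plate carrée), h = 1 along meridians and k = sec φ along parallels.
Areal scale at 59.6°: h·k = 1.000 × 1.976 = 1.976.
Areal scale at 32.6°: h·k = 1.000 × 1.187 = 1.187.
Ratio = 1.976/1.187 ≈ 1.66.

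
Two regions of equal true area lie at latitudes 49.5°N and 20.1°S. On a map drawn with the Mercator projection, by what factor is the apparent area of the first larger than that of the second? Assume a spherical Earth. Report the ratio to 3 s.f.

2.09

On Mercator, area is exaggerated by sec²φ = 1/cos²φ.
At 49.5°: sec²(49.5°) = 1/0.6494² = 2.371.
At 20.1°: sec²(20.1°) = 1/0.9391² = 1.134.
Ratio = 2.371/1.134 = cos²(20.1°)/cos²(49.5°) ≈ 2.09.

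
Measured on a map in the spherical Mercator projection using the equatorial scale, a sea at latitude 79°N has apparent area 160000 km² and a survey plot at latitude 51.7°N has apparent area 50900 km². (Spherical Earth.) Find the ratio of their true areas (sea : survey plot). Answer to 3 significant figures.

0.298

On Mercator the areal scale is sec²φ, so true area = apparent × cos²φ.
True area of sea: 160000 × cos²(79°) = 160000 × 0.03641 = 5825 km².
True area of survey plot: 50900 × cos²(51.7°) = 50900 × 0.3841 = 19550 km².
Ratio = 5825 / 19550 ≈ 0.298.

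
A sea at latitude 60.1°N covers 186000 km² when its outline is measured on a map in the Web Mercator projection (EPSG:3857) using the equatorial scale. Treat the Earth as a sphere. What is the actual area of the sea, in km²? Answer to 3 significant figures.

For Mercator, h = k = sec φ (a conformal cylindrical projection has a single point scale, 1/cos φ).
Areal scale = k² = sec²φ = 1/cos²(60.1°) = 1/0.4985² = 4.024.
True area = apparent / (areal scale) = 186000 / 4.024 ≈ 46200 km².

46200 km²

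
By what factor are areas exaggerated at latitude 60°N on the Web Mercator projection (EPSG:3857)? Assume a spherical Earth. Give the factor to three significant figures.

4.00

The Mercator projection is conformal; its linear scale factor is the same in every direction and equals sec φ = 1/cos φ.
Areal scale = k² = sec²φ = 1/cos²(60°) = 1/0.5000² = 4.000.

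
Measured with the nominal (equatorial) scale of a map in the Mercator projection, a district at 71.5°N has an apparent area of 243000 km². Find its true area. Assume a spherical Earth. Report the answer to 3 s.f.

24500 km²

Mercator is conformal, so the point scale is isotropic: h = k = sec φ = 1/cos φ.
Areal scale = k² = sec²φ = 1/cos²(71.5°) = 1/0.3173² = 9.932.
True area = apparent / (areal scale) = 243000 / 9.932 ≈ 24500 km².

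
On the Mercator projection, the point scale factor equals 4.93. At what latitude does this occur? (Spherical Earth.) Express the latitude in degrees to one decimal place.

78.3°

Mercator scale is k = sec φ = 1/cos φ.
1/cos φ = 4.93  ⇒  cos φ = 0.2028  ⇒  φ = arccos(0.2028) ≈ 78.3°.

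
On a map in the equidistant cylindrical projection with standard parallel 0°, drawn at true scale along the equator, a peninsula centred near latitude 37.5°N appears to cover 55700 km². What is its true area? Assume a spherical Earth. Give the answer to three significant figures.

44200 km²

For the equirectangular projection with φ₀ = 0 (plate carrée), h = 1 along meridians and k = sec φ along parallels.
Areal scale = h·k = 1 × sec φ; at 37.5°, h = 1.000, k = 1.260, so h·k = 1.260.
True area = apparent / (areal scale) = 55700 / 1.260 ≈ 44200 km².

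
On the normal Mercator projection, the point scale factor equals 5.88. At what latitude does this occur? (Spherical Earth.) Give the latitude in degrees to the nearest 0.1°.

Mercator scale is k = sec φ = 1/cos φ.
1/cos φ = 5.88  ⇒  cos φ = 0.1701  ⇒  φ = arccos(0.1701) ≈ 80.2°.

80.2°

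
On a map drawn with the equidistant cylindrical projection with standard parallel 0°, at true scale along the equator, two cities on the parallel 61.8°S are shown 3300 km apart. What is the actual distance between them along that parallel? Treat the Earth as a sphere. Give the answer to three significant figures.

1560 km

For the equirectangular projection with φ₀ = 0 (plate carrée), h = 1 along meridians and k = sec φ along parallels.
Along the parallel at 61.8°, map distances are exaggerated by k = sec 61.8° = 2.116.
True distance = 3300 / 2.116 = 3300 × cos 61.8° ≈ 1560 km.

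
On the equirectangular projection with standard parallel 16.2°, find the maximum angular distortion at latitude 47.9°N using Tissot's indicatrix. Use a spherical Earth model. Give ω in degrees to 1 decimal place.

In the equirectangular projection with standard parallel φ₀ = 16.2° (x = Rλ cos φ₀, y = Rφ), meridians are true-scale (h = 1) and the parallel scale is k = cos φ₀ / cos φ.
At 47.9°: h = 1.000, k = 1.432; principal scales a = 1.432, b = 1.000.
sin(ω/2) = (a − b)/(a + b) = 0.4324/2.432 = 0.1778, so ω = 2 arcsin(0.1778) ≈ 20.5°.

20.5°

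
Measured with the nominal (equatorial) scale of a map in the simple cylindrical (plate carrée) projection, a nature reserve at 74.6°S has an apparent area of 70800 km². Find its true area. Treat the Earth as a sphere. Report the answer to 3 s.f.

18800 km²

In the plate carrée (x = Rλ, y = Rφ), meridians are true-scale (h = 1) and parallels are stretched by k = sec φ.
Areal scale = h·k = 1 × sec φ; at 74.6°, h = 1.000, k = 3.766, so h·k = 3.766.
True area = apparent / (areal scale) = 70800 / 3.766 ≈ 18800 km².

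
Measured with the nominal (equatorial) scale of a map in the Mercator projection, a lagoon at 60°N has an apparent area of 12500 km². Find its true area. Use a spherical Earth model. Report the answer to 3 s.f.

3130 km²

Mercator is conformal, so the point scale is isotropic: h = k = sec φ = 1/cos φ.
Areal scale = k² = sec²φ = 1/cos²(60°) = 1/0.5000² = 4.000.
True area = apparent / (areal scale) = 12500 / 4.000 ≈ 3130 km².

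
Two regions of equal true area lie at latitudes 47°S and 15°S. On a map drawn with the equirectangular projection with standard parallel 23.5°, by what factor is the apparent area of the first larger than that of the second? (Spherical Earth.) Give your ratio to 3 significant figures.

1.42

With standard parallel φ₀ = 23.5°, the equirectangular projection gives x = Rλ cos φ₀, y = Rφ, so h = 1 and k = cos 23.5° / cos φ.
Areal scale at 47°: h·k = 1.000 × 1.345 = 1.345.
Areal scale at 15°: h·k = 1.000 × 0.9494 = 0.9494.
Ratio = 1.345/0.9494 ≈ 1.42.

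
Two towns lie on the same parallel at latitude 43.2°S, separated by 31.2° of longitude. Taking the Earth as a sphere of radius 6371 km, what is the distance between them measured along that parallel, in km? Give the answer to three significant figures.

2530 km

Arc length along a parallel = R cos φ · Δλ (with Δλ in radians).
= 6371 × cos 43.2° × (31.2° × π/180) = 6371 × 0.7290 × 0.5445 ≈ 2530 km.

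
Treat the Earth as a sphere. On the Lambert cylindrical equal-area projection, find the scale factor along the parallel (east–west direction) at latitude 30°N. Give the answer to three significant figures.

The Lambert cylindrical equal-area projection is the cylindrical equal-area projection with its standard parallel at the equator (φ₀ = 0). Cylindrical equal-area (φ₀ = 0°): h = cos φ / cos 0° along meridians, k = cos 0° / cos φ along parallels; h·k = 1.
k = cos 0° / cos 30° = 1.000/0.8660 = 1.155.

1.15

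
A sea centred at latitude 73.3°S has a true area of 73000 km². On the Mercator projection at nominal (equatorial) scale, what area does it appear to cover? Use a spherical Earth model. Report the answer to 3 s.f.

Mercator is conformal, so the point scale is isotropic: h = k = sec φ = 1/cos φ.
Areal scale = k² = sec²φ = 1/cos²(73.3°) = 1/0.2874² = 12.11.
Apparent area = 73000 × 12.11 ≈ 884000 km².

884000 km²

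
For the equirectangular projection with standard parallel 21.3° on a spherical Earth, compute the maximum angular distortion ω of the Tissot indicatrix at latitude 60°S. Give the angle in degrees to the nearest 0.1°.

35.1°

The equidistant cylindrical projection with φ₀ = 21.3° has h = 1 (meridians true) and k = cos φ₀ / cos φ along parallels.
At 60°: h = 1.000, k = 1.863; principal scales a = 1.863, b = 1.000.
sin(ω/2) = (a − b)/(a + b) = 0.8634/2.863 = 0.3015, so ω = 2 arcsin(0.3015) ≈ 35.1°.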